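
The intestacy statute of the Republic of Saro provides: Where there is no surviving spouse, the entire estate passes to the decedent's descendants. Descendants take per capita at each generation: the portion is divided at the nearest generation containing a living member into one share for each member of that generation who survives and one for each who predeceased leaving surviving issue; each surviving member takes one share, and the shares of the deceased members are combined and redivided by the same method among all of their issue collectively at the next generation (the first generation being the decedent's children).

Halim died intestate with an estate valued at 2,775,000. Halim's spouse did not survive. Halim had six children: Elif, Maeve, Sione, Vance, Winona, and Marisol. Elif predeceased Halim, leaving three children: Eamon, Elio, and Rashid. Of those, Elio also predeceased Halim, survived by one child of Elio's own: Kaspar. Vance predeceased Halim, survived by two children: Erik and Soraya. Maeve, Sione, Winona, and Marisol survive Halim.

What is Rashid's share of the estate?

The entire 2,775,000 passes to the descendants.
That amount (2,775,000) is divided at the children's generation into 6 shares of 462,500. Maeve, Sione, Winona, and Marisol each take 462,500. The 2 shares of the deceased (Elif and Vance) are combined into a pool of 925,000.
That pool (925,000) is divided at the grandchildren's generation into 5 shares of 185,000. Eamon, Rashid, Erik, and Soraya each take 185,000. The remaining share for the deceased Elio (185,000) is carried to the next generation.
That pool (185,000) passes entirely to Kaspar, the sole taker at the great-grandchildren's generation.

Rashid receives 185,000.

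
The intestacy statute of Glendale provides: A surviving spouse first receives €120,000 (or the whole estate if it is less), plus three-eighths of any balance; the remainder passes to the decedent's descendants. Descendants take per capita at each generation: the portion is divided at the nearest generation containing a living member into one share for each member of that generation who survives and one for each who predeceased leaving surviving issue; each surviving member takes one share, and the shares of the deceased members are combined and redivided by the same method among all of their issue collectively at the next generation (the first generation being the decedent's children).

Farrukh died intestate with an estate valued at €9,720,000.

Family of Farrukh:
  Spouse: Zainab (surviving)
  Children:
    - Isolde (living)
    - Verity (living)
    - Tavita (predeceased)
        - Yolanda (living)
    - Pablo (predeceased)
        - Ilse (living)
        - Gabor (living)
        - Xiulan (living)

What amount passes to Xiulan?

Zainab first takes €120,000, leaving a balance of €9,600,000. Zainab then takes three-eighths of the balance (€3,600,000), for a total of €3,720,000. The remaining €6,000,000 passes to the descendants.
The descendants' portion (€6,000,000) is divided at the children's generation into 4 shares of €1,500,000. Isolde and Verity each take €1,500,000. The 2 shares of the deceased (Tavita and Pablo) are combined into a pool of €3,000,000.
That pool (€3,000,000) is divided at the grandchildren's generation equally among Yolanda, Ilse, Gabor, and Xiulan: €750,000 each.

Xiulan receives €750,000.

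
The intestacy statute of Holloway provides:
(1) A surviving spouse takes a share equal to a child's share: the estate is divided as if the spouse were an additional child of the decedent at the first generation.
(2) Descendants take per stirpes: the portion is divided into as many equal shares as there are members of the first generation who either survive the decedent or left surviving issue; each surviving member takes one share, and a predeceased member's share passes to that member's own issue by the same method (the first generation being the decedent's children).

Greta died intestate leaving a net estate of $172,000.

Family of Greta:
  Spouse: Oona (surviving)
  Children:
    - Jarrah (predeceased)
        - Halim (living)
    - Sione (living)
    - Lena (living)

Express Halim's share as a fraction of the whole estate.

Halim receives 1/4 of the estate.

The spouse counts as an additional share at the children's level, so there are 4 primary shares of $43,000. Oona takes one such share ($43,000).
The children's combined portion ($129,000) is divided into 3 shares of $43,000: Sione and Lena each take $43,000; Jarrah's $43,000 share passes to Jarrah's issue.
Jarrah's share ($43,000) passes entirely to Halim.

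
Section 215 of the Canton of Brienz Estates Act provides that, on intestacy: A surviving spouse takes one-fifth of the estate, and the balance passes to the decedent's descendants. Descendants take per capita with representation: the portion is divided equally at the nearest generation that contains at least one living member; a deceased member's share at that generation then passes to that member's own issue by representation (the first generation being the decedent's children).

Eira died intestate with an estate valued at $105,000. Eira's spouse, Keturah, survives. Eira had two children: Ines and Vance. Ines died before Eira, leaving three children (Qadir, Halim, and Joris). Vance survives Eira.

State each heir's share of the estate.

Keturah: $21,000; Qadir: $14,000; Halim: $14,000; Joris: $14,000; Vance: $42,000

Keturah takes one-fifth of $105,000 = $21,000. The remaining $84,000 passes to the descendants.
The descendants' portion ($84,000) is divided into 2 shares of $42,000: Vance takes $42,000; Ines's $42,000 share passes to Ines's issue.
Ines's share ($42,000) is divided into 3 shares of $14,000: Qadir, Halim, and Joris each take $14,000.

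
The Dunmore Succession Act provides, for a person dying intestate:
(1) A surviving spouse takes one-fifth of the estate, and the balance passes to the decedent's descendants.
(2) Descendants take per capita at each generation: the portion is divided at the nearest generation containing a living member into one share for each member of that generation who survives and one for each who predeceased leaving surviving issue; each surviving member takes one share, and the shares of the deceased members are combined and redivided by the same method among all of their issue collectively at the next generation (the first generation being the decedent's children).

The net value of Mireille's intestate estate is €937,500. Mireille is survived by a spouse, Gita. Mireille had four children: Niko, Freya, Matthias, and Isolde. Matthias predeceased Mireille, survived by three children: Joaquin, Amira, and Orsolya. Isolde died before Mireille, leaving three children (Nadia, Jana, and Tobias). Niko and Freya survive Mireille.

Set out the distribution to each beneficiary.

Gita takes one-fifth of €937,500 = €187,500. The remaining €750,000 passes to the descendants.
The descendants' portion (€750,000) is divided at the children's generation into 4 shares of €187,500. Niko and Freya each take €187,500. The 2 shares of the deceased (Matthias and Isolde) are combined into a pool of €375,000.
That pool (€375,000) is divided at the grandchildren's generation equally among Joaquin, Amira, Orsolya, Nadia, Jana, and Tobias: €62,500 each.

Gita: €187,500; Niko: €187,500; Freya: €187,500; Joaquin: €62,500; Amira: €62,500; Orsolya: €62,500; Nadia: €62,500; Jana: €62,500; Tobias: €62,500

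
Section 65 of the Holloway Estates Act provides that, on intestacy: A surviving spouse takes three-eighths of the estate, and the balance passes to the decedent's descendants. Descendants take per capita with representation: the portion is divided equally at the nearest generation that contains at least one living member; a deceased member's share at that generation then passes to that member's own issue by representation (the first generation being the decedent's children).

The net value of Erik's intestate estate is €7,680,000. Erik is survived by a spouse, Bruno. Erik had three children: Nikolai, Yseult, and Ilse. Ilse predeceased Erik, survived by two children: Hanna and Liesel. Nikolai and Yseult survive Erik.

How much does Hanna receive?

Bruno takes three-eighths of €7,680,000 = €2,880,000. The remaining €4,800,000 passes to the descendants.
The descendants' portion (€4,800,000) is divided into 3 shares of €1,600,000: Nikolai and Yseult each take €1,600,000; Ilse's €1,600,000 share passes to Ilse's issue.
Ilse's share (€1,600,000) is divided into 2 shares of €800,000: Hanna and Liesel each take €800,000.

Hanna receives €800,000.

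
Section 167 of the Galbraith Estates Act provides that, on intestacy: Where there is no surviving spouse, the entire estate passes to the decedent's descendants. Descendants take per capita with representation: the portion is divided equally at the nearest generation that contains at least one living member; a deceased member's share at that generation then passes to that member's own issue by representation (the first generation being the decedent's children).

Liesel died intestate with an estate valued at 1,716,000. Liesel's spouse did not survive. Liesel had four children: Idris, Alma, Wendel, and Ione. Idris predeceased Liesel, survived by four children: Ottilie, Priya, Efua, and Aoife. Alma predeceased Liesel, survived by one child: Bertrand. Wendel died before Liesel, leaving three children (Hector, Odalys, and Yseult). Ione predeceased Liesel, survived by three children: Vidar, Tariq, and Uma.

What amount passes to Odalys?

Odalys receives 156,000.

The entire 1,716,000 passes to the descendants.
No child survives, so the initial division is made at the grandchildren's generation.
That amount (1,716,000) is divided into 11 shares of 156,000: Ottilie, Priya, Efua, Aoife, Bertrand, Hector, Odalys, Yseult, Vidar, Tariq, and Uma each take 156,000.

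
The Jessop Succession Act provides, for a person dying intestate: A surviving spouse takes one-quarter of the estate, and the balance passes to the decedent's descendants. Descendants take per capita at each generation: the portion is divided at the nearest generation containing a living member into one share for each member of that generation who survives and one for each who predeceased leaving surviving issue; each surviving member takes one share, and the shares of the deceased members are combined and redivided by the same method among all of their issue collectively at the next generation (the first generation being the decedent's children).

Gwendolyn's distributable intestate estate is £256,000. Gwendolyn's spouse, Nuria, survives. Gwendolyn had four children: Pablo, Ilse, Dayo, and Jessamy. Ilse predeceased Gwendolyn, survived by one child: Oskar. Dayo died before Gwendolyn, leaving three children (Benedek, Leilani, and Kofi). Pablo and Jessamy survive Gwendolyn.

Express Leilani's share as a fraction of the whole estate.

Leilani receives 3/32 of the estate.

Nuria takes one-quarter of £256,000 = £64,000. The remaining £192,000 passes to the descendants.
The descendants' portion (£192,000) is divided at the children's generation into 4 shares of £48,000. Pablo and Jessamy each take £48,000. The 2 shares of the deceased (Ilse and Dayo) are combined into a pool of £96,000.
That pool (£96,000) is divided at the grandchildren's generation equally among Oskar, Benedek, Leilani, and Kofi: £24,000 each.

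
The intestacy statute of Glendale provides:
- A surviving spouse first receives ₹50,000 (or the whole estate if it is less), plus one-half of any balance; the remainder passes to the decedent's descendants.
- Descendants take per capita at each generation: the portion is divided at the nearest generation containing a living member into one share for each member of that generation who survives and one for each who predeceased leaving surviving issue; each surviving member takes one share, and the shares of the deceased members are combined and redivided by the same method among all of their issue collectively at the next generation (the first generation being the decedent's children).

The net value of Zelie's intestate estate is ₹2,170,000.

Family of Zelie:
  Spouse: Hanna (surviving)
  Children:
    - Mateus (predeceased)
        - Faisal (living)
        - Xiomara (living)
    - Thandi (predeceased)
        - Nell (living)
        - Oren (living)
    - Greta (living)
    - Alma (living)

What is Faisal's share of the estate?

Hanna first takes ₹50,000, leaving a balance of ₹2,120,000. Hanna then takes one-half of the balance (₹1,060,000), for a total of ₹1,110,000. The remaining ₹1,060,000 passes to the descendants.
The descendants' portion (₹1,060,000) is divided at the children's generation into 4 shares of ₹265,000. Greta and Alma each take ₹265,000. The 2 shares of the deceased (Mateus and Thandi) are combined into a pool of ₹530,000.
That pool (₹530,000) is divided at the grandchildren's generation equally among Faisal, Xiomara, Nell, and Oren: ₹132,500 each.

Faisal receives ₹132,500.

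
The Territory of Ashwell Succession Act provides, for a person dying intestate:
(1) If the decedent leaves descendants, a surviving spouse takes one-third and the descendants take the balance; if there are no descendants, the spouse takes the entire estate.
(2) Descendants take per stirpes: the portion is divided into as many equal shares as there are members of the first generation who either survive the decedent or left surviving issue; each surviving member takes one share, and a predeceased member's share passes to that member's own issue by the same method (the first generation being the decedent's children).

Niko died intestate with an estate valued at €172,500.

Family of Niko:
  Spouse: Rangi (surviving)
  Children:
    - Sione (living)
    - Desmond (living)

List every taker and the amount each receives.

Rangi takes one-third of €172,500 = €57,500. The remaining €115,000 passes to the descendants.
The descendants' portion (€115,000) is divided into 2 shares of €57,500: Sione and Desmond each take €57,500.

Rangi: €57,500; Sione: €57,500; Desmond: €57,500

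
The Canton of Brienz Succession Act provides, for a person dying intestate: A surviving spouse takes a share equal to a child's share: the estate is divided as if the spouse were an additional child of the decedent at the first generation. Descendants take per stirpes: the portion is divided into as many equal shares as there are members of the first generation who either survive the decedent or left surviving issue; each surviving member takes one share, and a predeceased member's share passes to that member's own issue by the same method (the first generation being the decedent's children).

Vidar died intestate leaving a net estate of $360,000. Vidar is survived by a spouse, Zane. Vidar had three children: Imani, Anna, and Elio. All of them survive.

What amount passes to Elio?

Elio receives $90,000.

The spouse counts as an additional share at the children's level, so there are 4 primary shares of $90,000. Zane takes one such share ($90,000).
The children's combined portion ($270,000) is divided into 3 shares of $90,000: Imani, Anna, and Elio each take $90,000.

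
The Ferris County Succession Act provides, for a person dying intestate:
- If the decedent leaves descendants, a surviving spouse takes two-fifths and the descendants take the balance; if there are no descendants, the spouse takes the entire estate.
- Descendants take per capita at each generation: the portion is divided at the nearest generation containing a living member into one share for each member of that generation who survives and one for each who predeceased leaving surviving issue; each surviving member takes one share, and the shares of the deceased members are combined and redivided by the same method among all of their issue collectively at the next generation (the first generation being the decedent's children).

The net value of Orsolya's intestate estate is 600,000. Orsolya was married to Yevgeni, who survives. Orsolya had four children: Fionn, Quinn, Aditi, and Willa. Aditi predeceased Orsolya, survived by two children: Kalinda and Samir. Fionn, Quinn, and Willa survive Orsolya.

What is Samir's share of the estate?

Yevgeni takes two-fifths of 600,000 = 240,000. The remaining 360,000 passes to the descendants.
The descendants' portion (360,000) is divided at the children's generation into 4 shares of 90,000. Fionn, Quinn, and Willa each take 90,000. The remaining share for the deceased Aditi (90,000) is carried to the next generation.
That pool (90,000) is divided at the grandchildren's generation equally among Kalinda and Samir: 45,000 each.

Samir receives 45,000.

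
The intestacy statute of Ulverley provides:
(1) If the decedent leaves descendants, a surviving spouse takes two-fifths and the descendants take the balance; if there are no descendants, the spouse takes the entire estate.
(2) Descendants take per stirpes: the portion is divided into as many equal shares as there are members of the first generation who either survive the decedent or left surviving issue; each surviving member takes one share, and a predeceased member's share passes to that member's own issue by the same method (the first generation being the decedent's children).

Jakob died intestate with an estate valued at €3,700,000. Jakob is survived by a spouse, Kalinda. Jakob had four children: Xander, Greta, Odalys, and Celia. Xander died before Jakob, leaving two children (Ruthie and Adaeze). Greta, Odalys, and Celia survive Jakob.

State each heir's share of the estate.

Kalinda: €1,480,000; Ruthie: €277,500; Adaeze: €277,500; Greta: €555,000; Odalys: €555,000; Celia: €555,000

Kalinda takes two-fifths of €3,700,000 = €1,480,000. The remaining €2,220,000 passes to the descendants.
The descendants' portion (€2,220,000) is divided into 4 shares of €555,000: Greta, Odalys, and Celia each take €555,000; Xander's €555,000 share passes to Xander's issue.
Xander's share (€555,000) is divided into 2 shares of €277,500: Ruthie and Adaeze each take €277,500.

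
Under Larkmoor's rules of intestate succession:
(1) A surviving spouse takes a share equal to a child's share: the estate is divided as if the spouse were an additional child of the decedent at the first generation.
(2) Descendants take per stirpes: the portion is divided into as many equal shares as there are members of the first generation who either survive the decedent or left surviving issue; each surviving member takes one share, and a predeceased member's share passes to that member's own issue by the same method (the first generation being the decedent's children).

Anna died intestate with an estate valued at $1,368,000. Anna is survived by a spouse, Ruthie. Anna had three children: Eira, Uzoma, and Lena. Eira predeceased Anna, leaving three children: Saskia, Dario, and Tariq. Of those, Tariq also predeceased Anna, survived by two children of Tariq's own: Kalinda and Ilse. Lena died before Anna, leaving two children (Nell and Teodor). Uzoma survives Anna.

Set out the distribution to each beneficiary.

The spouse counts as an additional share at the children's level, so there are 4 primary shares of $342,000. Ruthie takes one such share ($342,000).
The children's combined portion ($1,026,000) is divided into 3 shares of $342,000: Uzoma takes $342,000; Eira's $342,000 share passes to Eira's issue; Lena's $342,000 share passes to Lena's issue.
Eira's share ($342,000) is divided into 3 shares of $114,000: Saskia and Dario each take $114,000; Tariq's $114,000 share passes to Tariq's issue.
Tariq's share ($114,000) is divided into 2 shares of $57,000: Kalinda and Ilse each take $57,000.
Lena's share ($342,000) is divided into 2 shares of $171,000: Nell and Teodor each take $171,000.

Ruthie: $342,000; Saskia: $114,000; Dario: $114,000; Kalinda: $57,000; Ilse: $57,000; Uzoma: $342,000; Nell: $171,000; Teodor: $171,000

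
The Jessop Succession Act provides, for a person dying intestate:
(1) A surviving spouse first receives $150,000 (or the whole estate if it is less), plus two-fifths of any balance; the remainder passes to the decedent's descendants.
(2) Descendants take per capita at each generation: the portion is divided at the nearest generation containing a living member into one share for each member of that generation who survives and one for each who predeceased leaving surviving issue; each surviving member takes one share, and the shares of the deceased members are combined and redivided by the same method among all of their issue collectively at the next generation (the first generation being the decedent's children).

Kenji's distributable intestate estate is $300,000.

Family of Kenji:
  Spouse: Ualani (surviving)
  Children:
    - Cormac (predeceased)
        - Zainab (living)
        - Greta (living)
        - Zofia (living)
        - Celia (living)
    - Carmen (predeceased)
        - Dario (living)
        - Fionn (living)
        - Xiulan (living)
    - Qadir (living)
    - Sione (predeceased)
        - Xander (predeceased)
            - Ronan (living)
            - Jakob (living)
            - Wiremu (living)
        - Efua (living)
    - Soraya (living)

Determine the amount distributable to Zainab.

Ualani first takes $150,000, leaving a balance of $150,000. Ualani then takes two-fifths of the balance ($60,000), for a total of $210,000. The remaining $90,000 passes to the descendants.
The descendants' portion ($90,000) is divided at the children's generation into 5 shares of $18,000. Qadir and Soraya each take $18,000. The 3 shares of the deceased (Cormac, Carmen, and Sione) are combined into a pool of $54,000.
That pool ($54,000) is divided at the grandchildren's generation into 9 shares of $6,000. Zainab, Greta, Zofia, Celia, Dario, Fionn, Xiulan, and Efua each take $6,000. The remaining share for the deceased Xander ($6,000) is carried to the next generation.
That pool ($6,000) is divided at the great-grandchildren's generation equally among Ronan, Jakob, and Wiremu: $2,000 each.

Zainab receives $6,000.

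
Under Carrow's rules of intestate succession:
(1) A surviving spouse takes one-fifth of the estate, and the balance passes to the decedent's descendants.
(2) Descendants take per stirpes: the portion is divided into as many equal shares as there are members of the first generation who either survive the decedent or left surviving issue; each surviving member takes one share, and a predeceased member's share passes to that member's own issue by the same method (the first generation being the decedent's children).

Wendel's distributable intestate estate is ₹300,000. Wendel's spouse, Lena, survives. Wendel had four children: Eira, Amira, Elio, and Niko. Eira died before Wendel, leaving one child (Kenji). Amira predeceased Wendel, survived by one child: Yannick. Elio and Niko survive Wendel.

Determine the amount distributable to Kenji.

Kenji receives ₹60,000.

Lena takes one-fifth of ₹300,000 = ₹60,000. The remaining ₹240,000 passes to the descendants.
The descendants' portion (₹240,000) is divided into 4 shares of ₹60,000: Elio and Niko each take ₹60,000; Eira's ₹60,000 share passes to Eira's issue; Amira's ₹60,000 share passes to Amira's issue.
Eira's share (₹60,000) passes entirely to Kenji.
Amira's share (₹60,000) passes entirely to Yannick.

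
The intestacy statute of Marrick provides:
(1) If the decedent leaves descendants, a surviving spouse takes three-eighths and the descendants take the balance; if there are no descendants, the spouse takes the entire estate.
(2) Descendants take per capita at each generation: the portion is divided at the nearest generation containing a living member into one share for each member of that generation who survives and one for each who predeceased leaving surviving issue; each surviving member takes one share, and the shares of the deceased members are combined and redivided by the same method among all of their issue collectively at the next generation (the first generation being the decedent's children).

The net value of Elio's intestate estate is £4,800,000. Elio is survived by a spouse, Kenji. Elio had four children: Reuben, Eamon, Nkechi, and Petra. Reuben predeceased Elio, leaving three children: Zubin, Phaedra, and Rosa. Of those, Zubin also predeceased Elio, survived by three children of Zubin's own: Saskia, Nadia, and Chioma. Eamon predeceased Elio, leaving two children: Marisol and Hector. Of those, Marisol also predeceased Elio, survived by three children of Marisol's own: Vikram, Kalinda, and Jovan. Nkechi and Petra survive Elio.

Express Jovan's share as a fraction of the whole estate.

Kenji takes three-eighths of £4,800,000 = £1,800,000. The remaining £3,000,000 passes to the descendants.
The descendants' portion (£3,000,000) is divided at the children's generation into 4 shares of £750,000. Nkechi and Petra each take £750,000. The 2 shares of the deceased (Reuben and Eamon) are combined into a pool of £1,500,000.
That pool (£1,500,000) is divided at the grandchildren's generation into 5 shares of £300,000. Phaedra, Rosa, and Hector each take £300,000. The 2 shares of the deceased (Zubin and Marisol) are combined into a pool of £600,000.
That pool (£600,000) is divided at the great-grandchildren's generation equally among Saskia, Nadia, Chioma, Vikram, Kalinda, and Jovan: £100,000 each.

Jovan receives 1/48 of the estate.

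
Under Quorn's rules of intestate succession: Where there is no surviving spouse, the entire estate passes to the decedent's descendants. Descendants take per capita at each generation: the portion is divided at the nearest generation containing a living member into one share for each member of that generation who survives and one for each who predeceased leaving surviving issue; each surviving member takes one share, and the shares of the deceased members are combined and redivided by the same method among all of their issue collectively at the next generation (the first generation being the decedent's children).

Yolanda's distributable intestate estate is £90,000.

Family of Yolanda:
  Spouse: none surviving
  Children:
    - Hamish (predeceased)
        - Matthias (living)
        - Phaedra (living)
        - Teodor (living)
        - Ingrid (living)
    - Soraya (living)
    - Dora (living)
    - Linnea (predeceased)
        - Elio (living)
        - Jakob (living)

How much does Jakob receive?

The entire £90,000 passes to the descendants.
That amount (£90,000) is divided at the children's generation into 4 shares of £22,500. Soraya and Dora each take £22,500. The 2 shares of the deceased (Hamish and Linnea) are combined into a pool of £45,000.
That pool (£45,000) is divided at the grandchildren's generation equally among Matthias, Phaedra, Teodor, Ingrid, Elio, and Jakob: £7,500 each.

Jakob receives £7,500.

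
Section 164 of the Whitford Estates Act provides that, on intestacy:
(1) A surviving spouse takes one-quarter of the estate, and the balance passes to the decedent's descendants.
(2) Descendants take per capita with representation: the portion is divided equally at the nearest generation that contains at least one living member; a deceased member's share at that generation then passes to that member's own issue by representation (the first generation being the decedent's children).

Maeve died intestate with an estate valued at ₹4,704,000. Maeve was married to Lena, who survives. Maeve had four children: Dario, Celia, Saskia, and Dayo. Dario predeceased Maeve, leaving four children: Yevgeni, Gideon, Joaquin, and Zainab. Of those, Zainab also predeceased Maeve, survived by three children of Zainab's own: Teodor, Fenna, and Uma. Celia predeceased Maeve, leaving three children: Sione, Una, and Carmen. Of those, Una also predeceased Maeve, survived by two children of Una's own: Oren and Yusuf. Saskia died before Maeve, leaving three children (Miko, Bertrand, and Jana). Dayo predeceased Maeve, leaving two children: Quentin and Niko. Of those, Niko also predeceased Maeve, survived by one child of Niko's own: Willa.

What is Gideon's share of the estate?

Gideon receives ₹294,000.

Lena takes one-quarter of ₹4,704,000 = ₹1,176,000. The remaining ₹3,528,000 passes to the descendants.
No child survives, so the initial division is made at the grandchildren's generation.
The descendants' portion (₹3,528,000) is divided into 12 shares of ₹294,000: Yevgeni, Gideon, Joaquin, Sione, Carmen, Miko, Bertrand, Jana, and Quentin each take ₹294,000; Zainab's ₹294,000 share passes to Zainab's issue; Una's ₹294,000 share passes to Una's issue; Niko's ₹294,000 share passes to Niko's issue.
Zainab's share (₹294,000) is divided into 3 shares of ₹98,000: Teodor, Fenna, and Uma each take ₹98,000.
Una's share (₹294,000) is divided into 2 shares of ₹147,000: Oren and Yusuf each take ₹147,000.
Niko's share (₹294,000) passes entirely to Willa.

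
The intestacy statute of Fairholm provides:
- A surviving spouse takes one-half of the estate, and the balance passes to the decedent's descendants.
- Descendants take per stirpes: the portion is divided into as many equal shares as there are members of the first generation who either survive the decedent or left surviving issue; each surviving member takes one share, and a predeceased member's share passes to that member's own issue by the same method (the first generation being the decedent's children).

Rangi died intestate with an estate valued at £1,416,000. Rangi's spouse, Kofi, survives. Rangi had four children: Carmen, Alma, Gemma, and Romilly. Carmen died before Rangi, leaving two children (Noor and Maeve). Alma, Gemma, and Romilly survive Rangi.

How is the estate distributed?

Kofi: £708,000; Noor: £88,500; Maeve: £88,500; Alma: £177,000; Gemma: £177,000; Romilly: £177,000

Kofi takes one-half of £1,416,000 = £708,000. The remaining £708,000 passes to the descendants.
The descendants' portion (£708,000) is divided into 4 shares of £177,000: Alma, Gemma, and Romilly each take £177,000; Carmen's £177,000 share passes to Carmen's issue.
Carmen's share (£177,000) is divided into 2 shares of £88,500: Noor and Maeve each take £88,500.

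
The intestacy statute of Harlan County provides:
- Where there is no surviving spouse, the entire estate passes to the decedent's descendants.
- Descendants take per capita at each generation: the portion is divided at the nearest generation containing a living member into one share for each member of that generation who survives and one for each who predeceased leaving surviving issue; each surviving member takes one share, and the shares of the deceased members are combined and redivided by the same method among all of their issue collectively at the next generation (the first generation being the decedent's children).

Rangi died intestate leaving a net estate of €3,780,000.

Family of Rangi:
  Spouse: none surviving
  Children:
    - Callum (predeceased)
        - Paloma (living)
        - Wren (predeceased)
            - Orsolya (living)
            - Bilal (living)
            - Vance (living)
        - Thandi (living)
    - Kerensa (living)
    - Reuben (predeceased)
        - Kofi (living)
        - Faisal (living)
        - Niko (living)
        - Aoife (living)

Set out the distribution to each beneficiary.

Paloma: €360,000; Orsolya: €120,000; Bilal: €120,000; Vance: €120,000; Thandi: €360,000; Kerensa: €1,260,000; Kofi: €360,000; Faisal: €360,000; Niko: €360,000; Aoife: €360,000

The entire €3,780,000 passes to the descendants.
That amount (€3,780,000) is divided at the children's generation into 3 shares of €1,260,000. Kerensa takes €1,260,000. The 2 shares of the deceased (Callum and Reuben) are combined into a pool of €2,520,000.
That pool (€2,520,000) is divided at the grandchildren's generation into 7 shares of €360,000. Paloma, Thandi, Kofi, Faisal, Niko, and Aoife each take €360,000. The remaining share for the deceased Wren (€360,000) is carried to the next generation.
That pool (€360,000) is divided at the great-grandchildren's generation equally among Orsolya, Bilal, and Vance: €120,000 each.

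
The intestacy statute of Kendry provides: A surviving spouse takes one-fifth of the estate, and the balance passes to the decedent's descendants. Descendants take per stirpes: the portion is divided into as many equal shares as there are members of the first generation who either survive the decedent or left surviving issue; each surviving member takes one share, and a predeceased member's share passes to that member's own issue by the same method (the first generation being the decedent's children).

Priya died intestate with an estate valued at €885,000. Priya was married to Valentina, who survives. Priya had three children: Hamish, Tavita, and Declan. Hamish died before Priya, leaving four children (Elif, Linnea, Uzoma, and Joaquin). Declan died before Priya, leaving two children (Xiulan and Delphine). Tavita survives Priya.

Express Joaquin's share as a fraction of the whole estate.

Joaquin receives 1/15 of the estate.

Valentina takes one-fifth of €885,000 = €177,000. The remaining €708,000 passes to the descendants.
The descendants' portion (€708,000) is divided into 3 shares of €236,000: Tavita takes €236,000; Hamish's €236,000 share passes to Hamish's issue; Declan's €236,000 share passes to Declan's issue.
Hamish's share (€236,000) is divided into 4 shares of €59,000: Elif, Linnea, Uzoma, and Joaquin each take €59,000.
Declan's share (€236,000) is divided into 2 shares of €118,000: Xiulan and Delphine each take €118,000.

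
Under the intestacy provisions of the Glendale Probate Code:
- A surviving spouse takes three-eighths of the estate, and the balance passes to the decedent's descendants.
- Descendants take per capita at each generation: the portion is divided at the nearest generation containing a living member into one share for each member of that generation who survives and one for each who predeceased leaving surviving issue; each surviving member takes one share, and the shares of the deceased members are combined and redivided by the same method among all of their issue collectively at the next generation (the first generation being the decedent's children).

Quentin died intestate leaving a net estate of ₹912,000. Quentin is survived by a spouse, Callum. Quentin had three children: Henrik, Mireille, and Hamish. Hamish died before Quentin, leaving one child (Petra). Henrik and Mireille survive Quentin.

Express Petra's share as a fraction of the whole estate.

Callum takes three-eighths of ₹912,000 = ₹342,000. The remaining ₹570,000 passes to the descendants.
The descendants' portion (₹570,000) is divided at the children's generation into 3 shares of ₹190,000. Henrik and Mireille each take ₹190,000. The remaining share for the deceased Hamish (₹190,000) is carried to the next generation.
That pool (₹190,000) passes entirely to Petra, the sole taker at the grandchildren's generation.

Petra receives 5/24 of the estate.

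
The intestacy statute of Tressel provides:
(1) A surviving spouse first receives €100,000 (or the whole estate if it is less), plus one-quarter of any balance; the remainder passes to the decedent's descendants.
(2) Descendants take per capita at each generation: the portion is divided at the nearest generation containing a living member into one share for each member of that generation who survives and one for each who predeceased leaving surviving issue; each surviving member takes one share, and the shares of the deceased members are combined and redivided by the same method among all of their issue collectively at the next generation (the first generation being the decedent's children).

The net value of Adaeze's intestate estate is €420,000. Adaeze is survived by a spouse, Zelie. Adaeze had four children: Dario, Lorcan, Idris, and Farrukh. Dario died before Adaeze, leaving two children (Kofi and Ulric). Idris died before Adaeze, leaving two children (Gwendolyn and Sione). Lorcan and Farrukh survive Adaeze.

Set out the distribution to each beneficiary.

Zelie: €180,000; Kofi: €30,000; Ulric: €30,000; Lorcan: €60,000; Gwendolyn: €30,000; Sione: €30,000; Farrukh: €60,000

Zelie first takes €100,000, leaving a balance of €320,000. Zelie then takes one-quarter of the balance (€80,000), for a total of €180,000. The remaining €240,000 passes to the descendants.
The descendants' portion (€240,000) is divided at the children's generation into 4 shares of €60,000. Lorcan and Farrukh each take €60,000. The 2 shares of the deceased (Dario and Idris) are combined into a pool of €120,000.
That pool (€120,000) is divided at the grandchildren's generation equally among Kofi, Ulric, Gwendolyn, and Sione: €30,000 each.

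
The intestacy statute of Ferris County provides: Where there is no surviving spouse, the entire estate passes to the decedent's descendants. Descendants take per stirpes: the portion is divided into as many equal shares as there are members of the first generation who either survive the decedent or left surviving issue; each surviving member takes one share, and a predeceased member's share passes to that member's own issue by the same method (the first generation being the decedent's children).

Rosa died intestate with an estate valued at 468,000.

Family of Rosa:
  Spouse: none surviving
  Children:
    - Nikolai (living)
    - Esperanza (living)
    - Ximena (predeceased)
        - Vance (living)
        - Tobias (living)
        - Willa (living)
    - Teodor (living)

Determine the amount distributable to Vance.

Vance receives 39,000.

The entire 468,000 passes to the descendants.
That amount (468,000) is divided into 4 shares of 117,000: Nikolai, Esperanza, and Teodor each take 117,000; Ximena's 117,000 share passes to Ximena's issue.
Ximena's share (117,000) is divided into 3 shares of 39,000: Vance, Tobias, and Willa each take 39,000.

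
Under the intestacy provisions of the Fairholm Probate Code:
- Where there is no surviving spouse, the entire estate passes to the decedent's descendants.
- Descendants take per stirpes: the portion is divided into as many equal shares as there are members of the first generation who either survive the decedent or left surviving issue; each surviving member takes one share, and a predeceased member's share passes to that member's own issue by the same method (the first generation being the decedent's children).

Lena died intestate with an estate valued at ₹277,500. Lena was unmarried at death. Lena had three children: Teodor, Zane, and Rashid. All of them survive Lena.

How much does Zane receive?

Zane receives ₹92,500.

The entire ₹277,500 passes to the descendants.
That amount (₹277,500) is divided into 3 shares of ₹92,500: Teodor, Zane, and Rashid each take ₹92,500.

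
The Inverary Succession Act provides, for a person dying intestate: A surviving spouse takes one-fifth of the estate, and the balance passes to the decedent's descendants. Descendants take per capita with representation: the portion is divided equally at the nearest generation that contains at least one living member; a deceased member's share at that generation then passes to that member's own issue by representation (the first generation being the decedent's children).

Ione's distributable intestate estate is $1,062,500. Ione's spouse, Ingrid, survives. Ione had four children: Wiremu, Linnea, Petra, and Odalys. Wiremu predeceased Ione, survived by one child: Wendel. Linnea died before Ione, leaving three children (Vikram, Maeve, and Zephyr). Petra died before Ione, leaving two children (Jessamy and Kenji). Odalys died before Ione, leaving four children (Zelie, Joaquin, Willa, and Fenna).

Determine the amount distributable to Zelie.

Zelie receives $85,000.

Ingrid takes one-fifth of $1,062,500 = $212,500. The remaining $850,000 passes to the descendants.
No child survives, so the initial division is made at the grandchildren's generation.
The descendants' portion ($850,000) is divided into 10 shares of $85,000: Wendel, Vikram, Maeve, Zephyr, Jessamy, Kenji, Zelie, Joaquin, Willa, and Fenna each take $85,000.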